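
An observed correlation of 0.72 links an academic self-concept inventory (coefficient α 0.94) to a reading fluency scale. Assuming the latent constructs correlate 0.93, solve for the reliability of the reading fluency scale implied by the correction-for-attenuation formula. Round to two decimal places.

r_true = r_obs / √(r_xx · r_yy) ⇒ 0.93 = 0.72 / √(0.94 · r_yy).
√(0.94 · r_yy) = 0.72 / 0.93 = 0.7742; 0.94 · r_yy = 0.5994; r_yy = 0.5994 / 0.94 ≈ 0.64.

0.64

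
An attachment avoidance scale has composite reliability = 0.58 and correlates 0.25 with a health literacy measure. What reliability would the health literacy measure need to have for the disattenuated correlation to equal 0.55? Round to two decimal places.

0.36

r_true = r_obs / √(r_xx · r_yy) ⇒ 0.55 = 0.25 / √(0.58 · r_yy).
√(0.58 · r_yy) = 0.25 / 0.55 = 0.4545; 0.58 · r_yy = 0.2066; r_yy = 0.2066 / 0.58 ≈ 0.36.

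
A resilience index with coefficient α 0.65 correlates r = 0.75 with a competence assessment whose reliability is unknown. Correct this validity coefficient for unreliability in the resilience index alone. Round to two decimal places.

Single correction: r_c = r_obs / √r_xx = 0.75 / √0.65 = 0.75 / 0.8062 ≈ 0.93.

0.93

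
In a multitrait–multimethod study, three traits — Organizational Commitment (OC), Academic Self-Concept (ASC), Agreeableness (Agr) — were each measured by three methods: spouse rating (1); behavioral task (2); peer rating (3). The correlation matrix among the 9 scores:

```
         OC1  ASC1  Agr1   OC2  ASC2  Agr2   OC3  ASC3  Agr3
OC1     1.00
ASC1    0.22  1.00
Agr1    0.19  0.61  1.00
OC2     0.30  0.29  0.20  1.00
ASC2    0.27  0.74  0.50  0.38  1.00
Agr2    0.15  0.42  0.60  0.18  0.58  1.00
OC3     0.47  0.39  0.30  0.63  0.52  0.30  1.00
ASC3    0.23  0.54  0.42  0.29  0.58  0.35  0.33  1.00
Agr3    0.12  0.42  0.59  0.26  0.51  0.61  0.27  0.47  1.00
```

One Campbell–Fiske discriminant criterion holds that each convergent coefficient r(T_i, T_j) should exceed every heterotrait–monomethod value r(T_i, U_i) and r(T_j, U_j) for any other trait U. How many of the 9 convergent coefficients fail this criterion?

Convergent coefficients and their comparison sets:
OC (methods 1·2): 0.30 vs {0.22, 0.38, 0.19, 0.18} → fail.
OC (methods 1·3): 0.47 vs {0.22, 0.33, 0.19, 0.27} → pass.
OC (methods 2·3): 0.63 vs {0.38, 0.33, 0.18, 0.27} → pass.
ASC (methods 1·2): 0.74 vs {0.22, 0.38, 0.61, 0.58} → pass.
ASC (methods 1·3): 0.54 vs {0.22, 0.33, 0.61, 0.47} → fail.
ASC (methods 2·3): 0.58 vs {0.38, 0.33, 0.58, 0.47} → fail.
Agr (methods 1·2): 0.60 vs {0.19, 0.18, 0.61, 0.58} → fail.
Agr (methods 1·3): 0.59 vs {0.19, 0.27, 0.61, 0.47} → fail.
Agr (methods 2·3): 0.61 vs {0.18, 0.27, 0.58, 0.47} → pass.
5 of 9 fail.

5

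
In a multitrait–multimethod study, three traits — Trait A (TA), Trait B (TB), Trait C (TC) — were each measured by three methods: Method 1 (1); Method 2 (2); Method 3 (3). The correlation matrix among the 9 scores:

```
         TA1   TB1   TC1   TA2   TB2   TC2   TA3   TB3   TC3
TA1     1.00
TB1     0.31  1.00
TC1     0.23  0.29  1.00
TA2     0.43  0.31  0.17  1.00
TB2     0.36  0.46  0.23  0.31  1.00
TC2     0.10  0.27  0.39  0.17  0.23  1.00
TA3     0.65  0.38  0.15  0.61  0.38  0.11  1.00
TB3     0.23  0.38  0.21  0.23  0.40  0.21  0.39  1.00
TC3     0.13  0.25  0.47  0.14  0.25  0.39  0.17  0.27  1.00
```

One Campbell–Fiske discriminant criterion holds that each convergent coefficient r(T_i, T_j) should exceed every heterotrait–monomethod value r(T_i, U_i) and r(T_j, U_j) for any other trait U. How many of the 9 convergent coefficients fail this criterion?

1

Each convergent coefficient versus the relevant comparison correlations:
TA (methods 1·2): 0.43 vs {0.31, 0.31, 0.23, 0.17} → pass.
TA (methods 1·3): 0.65 vs {0.31, 0.39, 0.23, 0.17} → pass.
TA (methods 2·3): 0.61 vs {0.31, 0.39, 0.17, 0.17} → pass.
TB (methods 1·2): 0.46 vs {0.31, 0.31, 0.29, 0.23} → pass.
TB (methods 1·3): 0.38 vs {0.31, 0.39, 0.29, 0.27} → fail.
TB (methods 2·3): 0.40 vs {0.31, 0.39, 0.23, 0.27} → pass.
TC (methods 1·2): 0.39 vs {0.23, 0.17, 0.29, 0.23} → pass.
TC (methods 1·3): 0.47 vs {0.23, 0.17, 0.29, 0.27} → pass.
TC (methods 2·3): 0.39 vs {0.17, 0.17, 0.23, 0.27} → pass.
1 of 9 fail.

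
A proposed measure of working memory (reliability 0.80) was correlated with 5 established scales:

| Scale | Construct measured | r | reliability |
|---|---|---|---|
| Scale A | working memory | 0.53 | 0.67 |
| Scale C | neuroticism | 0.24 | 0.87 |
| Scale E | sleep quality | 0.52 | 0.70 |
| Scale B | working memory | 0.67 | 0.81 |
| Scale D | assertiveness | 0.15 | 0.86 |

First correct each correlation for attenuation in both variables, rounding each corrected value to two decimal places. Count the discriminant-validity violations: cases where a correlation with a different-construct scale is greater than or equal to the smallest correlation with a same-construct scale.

0

Disattenuated r (r / √(r_scale · r_new)):
  Scale A (conv): 0.53 / √(0.67·0.80) = 0.72
  Scale C (disc): 0.24 / √(0.87·0.80) = 0.29
  Scale E (disc): 0.52 / √(0.70·0.80) = 0.69
  Scale B (conv): 0.67 / √(0.81·0.80) = 0.83
  Scale D (disc): 0.15 / √(0.86·0.80) = 0.18
Smallest convergent = 0.72. Discriminant values: 0.29, 0.69, 0.18; count ≥ 0.72 → 0.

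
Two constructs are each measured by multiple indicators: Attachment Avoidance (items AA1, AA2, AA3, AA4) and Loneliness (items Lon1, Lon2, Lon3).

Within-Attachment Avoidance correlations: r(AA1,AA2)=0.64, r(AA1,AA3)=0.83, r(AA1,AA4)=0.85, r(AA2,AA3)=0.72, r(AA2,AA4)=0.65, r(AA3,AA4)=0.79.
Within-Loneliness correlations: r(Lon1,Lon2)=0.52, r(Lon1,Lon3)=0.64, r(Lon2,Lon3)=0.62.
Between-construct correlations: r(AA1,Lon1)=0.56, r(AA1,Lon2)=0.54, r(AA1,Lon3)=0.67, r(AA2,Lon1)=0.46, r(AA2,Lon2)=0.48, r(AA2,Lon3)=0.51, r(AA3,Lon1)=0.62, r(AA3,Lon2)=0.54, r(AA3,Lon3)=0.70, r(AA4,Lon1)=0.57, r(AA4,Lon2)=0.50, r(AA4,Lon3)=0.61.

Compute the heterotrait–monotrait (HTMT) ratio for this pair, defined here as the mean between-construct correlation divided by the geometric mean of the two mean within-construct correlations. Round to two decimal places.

Mean between = 6.76/12 = 0.5633.
Mean within-AA = 4.48/6 = 0.7467; mean within-Lon = 1.78/3 = 0.5933.
Geometric mean = √(0.7467 × 0.5933) = 0.6656.
HTMT = 0.5633 / 0.6656 = 0.85.

0.85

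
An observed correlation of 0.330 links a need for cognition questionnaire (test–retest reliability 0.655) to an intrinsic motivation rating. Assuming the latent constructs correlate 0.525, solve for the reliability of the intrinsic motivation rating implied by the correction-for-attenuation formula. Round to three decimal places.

r_true = r_obs / √(r_xx · r_yy) ⇒ 0.525 = 0.330 / √(0.655 · r_yy).
√(0.655 · r_yy) = 0.330 / 0.525 = 0.6286; 0.655 · r_yy = 0.3951; r_yy = 0.3951 / 0.655 ≈ 0.603.

0.603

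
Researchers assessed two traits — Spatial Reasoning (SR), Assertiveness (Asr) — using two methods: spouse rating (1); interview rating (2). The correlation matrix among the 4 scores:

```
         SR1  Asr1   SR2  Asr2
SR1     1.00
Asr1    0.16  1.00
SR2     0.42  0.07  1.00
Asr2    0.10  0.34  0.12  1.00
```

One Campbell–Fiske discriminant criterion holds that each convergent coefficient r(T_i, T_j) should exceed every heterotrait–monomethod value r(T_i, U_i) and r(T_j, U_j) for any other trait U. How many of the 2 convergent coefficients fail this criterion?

0

Checking each validity diagonal entry against its comparison values:
SR (methods 1·2): 0.42 vs {0.16, 0.12} → pass.
Asr (methods 1·2): 0.34 vs {0.16, 0.12} → pass.
0 of 2 fail.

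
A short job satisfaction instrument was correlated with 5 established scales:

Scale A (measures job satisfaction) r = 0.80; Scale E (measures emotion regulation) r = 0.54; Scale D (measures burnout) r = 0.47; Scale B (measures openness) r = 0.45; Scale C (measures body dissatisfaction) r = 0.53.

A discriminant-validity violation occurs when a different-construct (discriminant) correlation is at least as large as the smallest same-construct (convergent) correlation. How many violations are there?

Convergent (same construct = job satisfaction): Scale A.
Smallest convergent = 0.80. Discriminant values: 0.54, 0.47, 0.45, 0.53; count ≥ 0.80 → 0.

0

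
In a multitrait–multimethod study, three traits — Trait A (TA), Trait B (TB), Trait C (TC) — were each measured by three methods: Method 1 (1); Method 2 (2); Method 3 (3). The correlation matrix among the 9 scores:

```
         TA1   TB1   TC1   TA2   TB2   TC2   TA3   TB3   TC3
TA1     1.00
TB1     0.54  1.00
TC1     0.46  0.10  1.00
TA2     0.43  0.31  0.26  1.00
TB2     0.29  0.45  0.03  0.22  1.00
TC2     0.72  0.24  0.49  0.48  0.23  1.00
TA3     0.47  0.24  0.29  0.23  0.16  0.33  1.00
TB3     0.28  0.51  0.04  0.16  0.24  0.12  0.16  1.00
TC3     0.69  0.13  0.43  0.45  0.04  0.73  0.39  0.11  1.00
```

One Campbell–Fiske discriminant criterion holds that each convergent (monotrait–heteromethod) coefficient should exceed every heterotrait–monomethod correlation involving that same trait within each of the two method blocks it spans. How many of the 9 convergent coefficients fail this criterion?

6

Each convergent coefficient versus the relevant comparison correlations:
TA (methods 1·2): 0.43 vs {0.54, 0.22, 0.46, 0.48} → fail.
TA (methods 1·3): 0.47 vs {0.54, 0.16, 0.46, 0.39} → fail.
TA (methods 2·3): 0.23 vs {0.22, 0.16, 0.48, 0.39} → fail.
TB (methods 1·2): 0.45 vs {0.54, 0.22, 0.10, 0.23} → fail.
TB (methods 1·3): 0.51 vs {0.54, 0.16, 0.10, 0.11} → fail.
TB (methods 2·3): 0.24 vs {0.22, 0.16, 0.23, 0.11} → pass.
TC (methods 1·2): 0.49 vs {0.46, 0.48, 0.10, 0.23} → pass.
TC (methods 1·3): 0.43 vs {0.46, 0.39, 0.10, 0.11} → fail.
TC (methods 2·3): 0.73 vs {0.48, 0.39, 0.23, 0.11} → pass.
6 of 9 fail.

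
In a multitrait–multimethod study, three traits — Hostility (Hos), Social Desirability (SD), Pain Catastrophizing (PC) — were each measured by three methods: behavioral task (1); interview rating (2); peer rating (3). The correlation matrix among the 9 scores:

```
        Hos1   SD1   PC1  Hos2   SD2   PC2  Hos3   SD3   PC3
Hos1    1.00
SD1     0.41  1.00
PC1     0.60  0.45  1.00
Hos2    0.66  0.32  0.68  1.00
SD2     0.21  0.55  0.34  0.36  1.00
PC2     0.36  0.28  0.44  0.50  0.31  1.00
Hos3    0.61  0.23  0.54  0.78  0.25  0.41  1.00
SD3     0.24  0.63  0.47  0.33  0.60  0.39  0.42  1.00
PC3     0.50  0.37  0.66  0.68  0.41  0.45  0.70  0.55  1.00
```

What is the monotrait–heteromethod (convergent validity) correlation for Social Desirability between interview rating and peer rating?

0.60

Same trait (SD), different methods: r(SD2, SD3) = 0.60.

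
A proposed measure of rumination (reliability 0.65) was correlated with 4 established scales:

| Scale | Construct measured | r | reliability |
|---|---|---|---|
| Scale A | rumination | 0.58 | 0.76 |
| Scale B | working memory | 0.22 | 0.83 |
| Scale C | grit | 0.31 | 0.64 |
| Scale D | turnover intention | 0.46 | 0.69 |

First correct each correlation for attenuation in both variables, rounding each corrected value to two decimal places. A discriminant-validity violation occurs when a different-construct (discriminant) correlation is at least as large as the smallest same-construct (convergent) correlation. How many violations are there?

Disattenuated r (r / √(r_scale · r_new)):
  Scale A (conv): 0.58 / √(0.76·0.65) = 0.83
  Scale B (disc): 0.22 / √(0.83·0.65) = 0.30
  Scale C (disc): 0.31 / √(0.64·0.65) = 0.48
  Scale D (disc): 0.46 / √(0.69·0.65) = 0.69
Smallest convergent = 0.83. Discriminant values: 0.30, 0.48, 0.69; count ≥ 0.83 → 0.

0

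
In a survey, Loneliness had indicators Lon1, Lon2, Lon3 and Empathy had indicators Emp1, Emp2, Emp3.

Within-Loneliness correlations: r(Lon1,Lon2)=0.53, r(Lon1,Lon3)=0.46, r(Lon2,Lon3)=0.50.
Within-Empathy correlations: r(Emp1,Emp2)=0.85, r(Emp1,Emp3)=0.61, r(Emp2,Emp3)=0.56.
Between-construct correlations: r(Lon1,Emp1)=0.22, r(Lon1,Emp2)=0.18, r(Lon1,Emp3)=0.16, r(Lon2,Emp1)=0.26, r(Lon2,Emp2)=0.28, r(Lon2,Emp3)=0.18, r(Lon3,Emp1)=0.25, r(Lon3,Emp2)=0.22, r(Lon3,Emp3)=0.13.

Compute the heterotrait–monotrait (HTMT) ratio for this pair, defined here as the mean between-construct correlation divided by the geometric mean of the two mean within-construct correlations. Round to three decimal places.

0.361

Mean heterotrait r = 1.88/9 = 0.2089.
Mean within-Lon = 1.49/3 = 0.4967; mean within-Emp = 2.02/3 = 0.6733.
Geometric mean = √(0.4967 × 0.6733) = 0.5783.
HTMT = 0.2089 / 0.5783 = 0.361.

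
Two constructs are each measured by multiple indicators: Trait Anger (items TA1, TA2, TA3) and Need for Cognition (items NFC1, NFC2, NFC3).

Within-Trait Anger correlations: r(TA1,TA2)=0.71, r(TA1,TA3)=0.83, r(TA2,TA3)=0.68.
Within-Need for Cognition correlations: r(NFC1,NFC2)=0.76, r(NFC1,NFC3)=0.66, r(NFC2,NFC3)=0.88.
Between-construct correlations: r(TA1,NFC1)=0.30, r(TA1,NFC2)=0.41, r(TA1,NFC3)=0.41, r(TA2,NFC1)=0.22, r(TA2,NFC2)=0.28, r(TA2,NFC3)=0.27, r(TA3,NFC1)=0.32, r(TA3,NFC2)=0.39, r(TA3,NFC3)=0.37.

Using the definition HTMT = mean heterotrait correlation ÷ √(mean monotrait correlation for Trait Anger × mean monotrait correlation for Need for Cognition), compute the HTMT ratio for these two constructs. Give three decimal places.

0.438

Between-construct mean = 2.97/9 = 0.3300.
Mean within-TA = 2.22/3 = 0.7400; mean within-NFC = 2.30/3 = 0.7667.
Geometric mean = √(0.7400 × 0.7667) = 0.7532.
HTMT = 0.3300 / 0.7532 = 0.438.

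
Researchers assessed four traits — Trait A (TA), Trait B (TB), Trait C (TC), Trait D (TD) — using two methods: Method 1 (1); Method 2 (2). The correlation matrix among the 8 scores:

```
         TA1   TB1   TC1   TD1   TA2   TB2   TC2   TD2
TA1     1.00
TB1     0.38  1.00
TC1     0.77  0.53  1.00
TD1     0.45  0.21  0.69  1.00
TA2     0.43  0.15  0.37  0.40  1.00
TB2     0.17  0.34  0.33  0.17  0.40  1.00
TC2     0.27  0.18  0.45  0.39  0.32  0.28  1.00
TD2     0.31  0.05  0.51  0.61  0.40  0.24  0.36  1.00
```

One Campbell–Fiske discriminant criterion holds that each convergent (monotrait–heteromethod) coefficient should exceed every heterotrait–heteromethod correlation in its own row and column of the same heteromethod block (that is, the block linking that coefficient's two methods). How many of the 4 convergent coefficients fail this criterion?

Convergent coefficients and their comparison sets:
TA (methods 1·2): 0.43 vs {0.17, 0.15, 0.27, 0.37, 0.31, 0.40} → pass.
TB (methods 1·2): 0.34 vs {0.15, 0.17, 0.18, 0.33, 0.05, 0.17} → pass.
TC (methods 1·2): 0.45 vs {0.37, 0.27, 0.33, 0.18, 0.51, 0.39} → fail.
TD (methods 1·2): 0.61 vs {0.40, 0.31, 0.17, 0.05, 0.39, 0.51} → pass.
1 of 4 fail.

1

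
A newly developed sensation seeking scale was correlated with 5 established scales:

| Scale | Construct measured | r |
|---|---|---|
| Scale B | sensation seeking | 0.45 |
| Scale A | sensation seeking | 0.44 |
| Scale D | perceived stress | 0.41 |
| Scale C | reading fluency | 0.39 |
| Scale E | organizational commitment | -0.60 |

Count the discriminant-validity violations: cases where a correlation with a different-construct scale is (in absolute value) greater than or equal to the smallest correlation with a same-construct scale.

Convergent (same construct = sensation seeking): Scale B, Scale A.
Smallest convergent = 0.44. Discriminant |r|: 0.41, 0.39, 0.60; count ≥ 0.44 → 1.

1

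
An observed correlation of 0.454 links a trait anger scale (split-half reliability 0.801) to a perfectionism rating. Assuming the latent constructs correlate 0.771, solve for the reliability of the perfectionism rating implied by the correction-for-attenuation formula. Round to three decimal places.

r_true = r_obs / √(r_xx · r_yy) ⇒ 0.771 = 0.454 / √(0.801 · r_yy).
√(0.801 · r_yy) = 0.454 / 0.771 = 0.5888; 0.801 · r_yy = 0.3467; r_yy = 0.3467 / 0.801 ≈ 0.433.

0.433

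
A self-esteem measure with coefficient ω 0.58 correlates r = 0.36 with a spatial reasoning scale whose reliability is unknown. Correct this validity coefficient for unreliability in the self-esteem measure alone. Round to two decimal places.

0.47

Single correction: r_c = r_obs / √r_xx = 0.36 / √0.58 = 0.36 / 0.7616 ≈ 0.47.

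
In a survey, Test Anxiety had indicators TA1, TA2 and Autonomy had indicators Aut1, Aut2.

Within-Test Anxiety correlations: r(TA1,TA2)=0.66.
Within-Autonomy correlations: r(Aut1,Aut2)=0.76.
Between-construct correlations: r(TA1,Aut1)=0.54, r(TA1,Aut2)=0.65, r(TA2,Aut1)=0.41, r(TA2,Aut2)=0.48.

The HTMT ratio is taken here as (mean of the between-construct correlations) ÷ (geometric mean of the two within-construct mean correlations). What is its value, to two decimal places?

Mean heterotrait r = 2.08/4 = 0.5200.
Mean within-TA = 0.66/1 = 0.6600; mean within-Aut = 0.76/1 = 0.7600.
Geometric mean = √(0.6600 × 0.7600) = 0.7082.
HTMT = 0.5200 / 0.7082 = 0.73.

0.73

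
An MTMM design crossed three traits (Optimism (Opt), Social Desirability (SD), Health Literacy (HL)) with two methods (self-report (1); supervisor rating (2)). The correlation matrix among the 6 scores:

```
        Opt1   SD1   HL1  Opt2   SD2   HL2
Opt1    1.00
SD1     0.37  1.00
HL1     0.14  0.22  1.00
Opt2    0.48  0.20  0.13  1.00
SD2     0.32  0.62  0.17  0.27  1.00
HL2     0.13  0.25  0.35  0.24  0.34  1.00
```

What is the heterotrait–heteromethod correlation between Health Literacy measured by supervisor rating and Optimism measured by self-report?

Different traits and methods: r(HL2, Opt1) = 0.13.

0.13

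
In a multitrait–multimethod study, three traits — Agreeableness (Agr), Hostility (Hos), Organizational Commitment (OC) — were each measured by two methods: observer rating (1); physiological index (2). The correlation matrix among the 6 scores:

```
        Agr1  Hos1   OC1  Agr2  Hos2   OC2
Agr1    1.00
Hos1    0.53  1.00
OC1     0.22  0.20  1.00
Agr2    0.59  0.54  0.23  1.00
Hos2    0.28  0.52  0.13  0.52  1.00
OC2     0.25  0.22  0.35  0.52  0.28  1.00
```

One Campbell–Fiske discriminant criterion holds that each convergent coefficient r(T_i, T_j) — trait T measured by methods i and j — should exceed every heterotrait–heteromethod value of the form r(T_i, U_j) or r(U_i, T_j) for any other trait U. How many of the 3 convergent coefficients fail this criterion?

1

Convergent coefficients and their comparison sets:
Agr (methods 1·2): 0.59 vs {0.28, 0.54, 0.25, 0.23} → pass.
Hos (methods 1·2): 0.52 vs {0.54, 0.28, 0.22, 0.13} → fail.
OC (methods 1·2): 0.35 vs {0.23, 0.25, 0.13, 0.22} → pass.
1 of 3 fail.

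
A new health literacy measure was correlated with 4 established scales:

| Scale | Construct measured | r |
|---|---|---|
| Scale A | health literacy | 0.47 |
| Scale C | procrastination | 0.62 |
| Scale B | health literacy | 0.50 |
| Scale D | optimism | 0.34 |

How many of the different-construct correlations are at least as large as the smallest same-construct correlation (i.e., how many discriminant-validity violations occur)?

Convergent (same construct = health literacy): Scale A, Scale B.
Smallest convergent = 0.47. Discriminant values: 0.62, 0.34; count ≥ 0.47 → 1.

1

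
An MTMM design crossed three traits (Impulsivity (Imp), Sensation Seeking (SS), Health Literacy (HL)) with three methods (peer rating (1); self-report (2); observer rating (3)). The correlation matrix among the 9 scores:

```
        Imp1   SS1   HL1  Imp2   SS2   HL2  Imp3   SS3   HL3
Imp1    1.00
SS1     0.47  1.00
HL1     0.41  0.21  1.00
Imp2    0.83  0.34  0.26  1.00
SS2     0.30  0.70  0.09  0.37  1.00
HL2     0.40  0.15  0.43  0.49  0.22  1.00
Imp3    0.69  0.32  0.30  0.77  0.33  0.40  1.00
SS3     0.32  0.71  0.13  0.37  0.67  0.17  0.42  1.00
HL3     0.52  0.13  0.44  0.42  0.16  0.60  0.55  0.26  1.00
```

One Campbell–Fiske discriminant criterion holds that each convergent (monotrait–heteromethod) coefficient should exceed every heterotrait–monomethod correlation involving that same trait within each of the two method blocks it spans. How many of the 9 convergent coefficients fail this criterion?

2

Convergent coefficients and their comparison sets:
Imp (methods 1·2): 0.83 vs {0.47, 0.37, 0.41, 0.49} → pass.
Imp (methods 1·3): 0.69 vs {0.47, 0.42, 0.41, 0.55} → pass.
Imp (methods 2·3): 0.77 vs {0.37, 0.42, 0.49, 0.55} → pass.
SS (methods 1·2): 0.70 vs {0.47, 0.37, 0.21, 0.22} → pass.
SS (methods 1·3): 0.71 vs {0.47, 0.42, 0.21, 0.26} → pass.
SS (methods 2·3): 0.67 vs {0.37, 0.42, 0.22, 0.26} → pass.
HL (methods 1·2): 0.43 vs {0.41, 0.49, 0.21, 0.22} → fail.
HL (methods 1·3): 0.44 vs {0.41, 0.55, 0.21, 0.26} → fail.
HL (methods 2·3): 0.60 vs {0.49, 0.55, 0.22, 0.26} → pass.
2 of 9 fail.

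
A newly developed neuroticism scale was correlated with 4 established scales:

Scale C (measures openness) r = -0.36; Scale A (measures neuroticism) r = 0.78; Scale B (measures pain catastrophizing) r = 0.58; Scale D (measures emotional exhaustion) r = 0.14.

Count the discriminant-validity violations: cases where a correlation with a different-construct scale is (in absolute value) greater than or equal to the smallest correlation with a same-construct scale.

0

Convergent (same construct = neuroticism): Scale A.
Smallest convergent = 0.78. Discriminant |r|: 0.36, 0.58, 0.14; count ≥ 0.78 → 0.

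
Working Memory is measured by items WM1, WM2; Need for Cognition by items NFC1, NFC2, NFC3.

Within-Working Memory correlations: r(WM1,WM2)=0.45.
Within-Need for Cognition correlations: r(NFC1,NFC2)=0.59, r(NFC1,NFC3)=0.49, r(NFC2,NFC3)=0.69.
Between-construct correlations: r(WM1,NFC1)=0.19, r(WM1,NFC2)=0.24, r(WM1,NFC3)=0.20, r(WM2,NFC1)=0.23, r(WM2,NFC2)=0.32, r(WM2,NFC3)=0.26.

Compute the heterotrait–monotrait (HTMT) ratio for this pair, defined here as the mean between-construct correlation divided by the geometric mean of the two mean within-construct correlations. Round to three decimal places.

Mean heterotrait r = 1.44/6 = 0.2400.
Mean within-WM = 0.45/1 = 0.4500; mean within-NFC = 1.77/3 = 0.5900.
Geometric mean = √(0.4500 × 0.5900) = 0.5153.
HTMT = 0.2400 / 0.5153 = 0.466.

0.466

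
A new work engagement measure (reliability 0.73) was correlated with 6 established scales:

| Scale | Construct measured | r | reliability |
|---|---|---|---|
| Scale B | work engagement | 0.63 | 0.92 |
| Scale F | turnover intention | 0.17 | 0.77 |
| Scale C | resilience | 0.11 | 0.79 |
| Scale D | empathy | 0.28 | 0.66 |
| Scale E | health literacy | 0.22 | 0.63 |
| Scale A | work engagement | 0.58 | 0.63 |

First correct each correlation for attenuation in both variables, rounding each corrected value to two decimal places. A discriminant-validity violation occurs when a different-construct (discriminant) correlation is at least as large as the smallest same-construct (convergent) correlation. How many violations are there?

0

Disattenuated r (r / √(r_scale · r_new)):
  Scale B (conv): 0.63 / √(0.92·0.73) = 0.77
  Scale F (disc): 0.17 / √(0.77·0.73) = 0.23
  Scale C (disc): 0.11 / √(0.79·0.73) = 0.14
  Scale D (disc): 0.28 / √(0.66·0.73) = 0.40
  Scale E (disc): 0.22 / √(0.63·0.73) = 0.32
  Scale A (conv): 0.58 / √(0.63·0.73) = 0.86
Smallest convergent = 0.77. Discriminant values: 0.23, 0.14, 0.40, 0.32; count ≥ 0.77 → 0.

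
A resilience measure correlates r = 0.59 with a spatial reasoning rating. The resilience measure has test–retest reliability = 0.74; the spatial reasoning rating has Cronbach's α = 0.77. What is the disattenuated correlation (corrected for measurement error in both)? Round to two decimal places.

0.78

r_true = r_obs / √(r_xx · r_yy) = 0.59 / √(0.74 × 0.77) = 0.59 / √0.5698 = 0.59 / 0.7549 ≈ 0.78.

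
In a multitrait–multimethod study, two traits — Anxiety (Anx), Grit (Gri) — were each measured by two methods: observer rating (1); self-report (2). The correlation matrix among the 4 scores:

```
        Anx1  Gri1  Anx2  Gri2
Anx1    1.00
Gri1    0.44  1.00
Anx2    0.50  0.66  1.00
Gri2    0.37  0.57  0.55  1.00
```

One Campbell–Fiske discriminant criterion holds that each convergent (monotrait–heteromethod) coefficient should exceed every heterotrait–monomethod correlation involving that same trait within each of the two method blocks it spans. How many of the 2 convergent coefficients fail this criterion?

Checking each validity diagonal entry against its comparison values:
Anx (methods 1·2): 0.50 vs {0.44, 0.55} → fail.
Gri (methods 1·2): 0.57 vs {0.44, 0.55} → pass.
1 of 2 fail.

1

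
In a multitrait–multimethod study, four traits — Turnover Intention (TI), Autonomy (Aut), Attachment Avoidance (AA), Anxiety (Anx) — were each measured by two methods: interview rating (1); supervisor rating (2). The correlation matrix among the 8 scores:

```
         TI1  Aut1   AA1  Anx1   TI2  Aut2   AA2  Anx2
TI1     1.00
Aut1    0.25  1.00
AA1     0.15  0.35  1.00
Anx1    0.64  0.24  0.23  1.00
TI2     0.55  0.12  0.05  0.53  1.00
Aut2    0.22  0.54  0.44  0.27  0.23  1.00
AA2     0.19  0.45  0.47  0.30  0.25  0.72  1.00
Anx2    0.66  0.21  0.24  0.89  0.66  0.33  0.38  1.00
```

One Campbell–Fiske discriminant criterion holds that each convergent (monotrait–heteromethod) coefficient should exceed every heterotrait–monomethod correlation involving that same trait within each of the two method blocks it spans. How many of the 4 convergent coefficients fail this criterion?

Convergent coefficients and their comparison sets:
TI (methods 1·2): 0.55 vs {0.25, 0.23, 0.15, 0.25, 0.64, 0.66} → fail.
Aut (methods 1·2): 0.54 vs {0.25, 0.23, 0.35, 0.72, 0.24, 0.33} → fail.
AA (methods 1·2): 0.47 vs {0.15, 0.25, 0.35, 0.72, 0.23, 0.38} → fail.
Anx (methods 1·2): 0.89 vs {0.64, 0.66, 0.24, 0.33, 0.23, 0.38} → pass.
3 of 4 fail.

3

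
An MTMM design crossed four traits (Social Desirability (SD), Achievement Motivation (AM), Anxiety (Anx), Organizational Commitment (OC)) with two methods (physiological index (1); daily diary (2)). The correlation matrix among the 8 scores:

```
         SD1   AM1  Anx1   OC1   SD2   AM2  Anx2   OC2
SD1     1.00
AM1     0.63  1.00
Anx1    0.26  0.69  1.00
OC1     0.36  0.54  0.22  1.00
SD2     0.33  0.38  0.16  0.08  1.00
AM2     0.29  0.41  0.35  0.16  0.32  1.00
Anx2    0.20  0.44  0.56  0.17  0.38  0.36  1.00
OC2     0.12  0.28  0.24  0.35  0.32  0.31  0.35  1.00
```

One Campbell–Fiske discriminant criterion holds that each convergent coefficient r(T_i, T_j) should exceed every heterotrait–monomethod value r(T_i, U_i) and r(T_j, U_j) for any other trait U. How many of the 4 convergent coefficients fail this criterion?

4

Convergent coefficients and their comparison sets:
SD (methods 1·2): 0.33 vs {0.63, 0.32, 0.26, 0.38, 0.36, 0.32} → fail.
AM (methods 1·2): 0.41 vs {0.63, 0.32, 0.69, 0.36, 0.54, 0.31} → fail.
Anx (methods 1·2): 0.56 vs {0.26, 0.38, 0.69, 0.36, 0.22, 0.35} → fail.
OC (methods 1·2): 0.35 vs {0.36, 0.32, 0.54, 0.31, 0.22, 0.35} → fail.
4 of 4 fail.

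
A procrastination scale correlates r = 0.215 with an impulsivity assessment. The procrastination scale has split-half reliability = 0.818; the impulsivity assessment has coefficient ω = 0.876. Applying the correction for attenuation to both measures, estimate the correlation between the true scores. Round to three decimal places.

r_true = r_obs / √(r_xx · r_yy) = 0.215 / √(0.818 × 0.876) = 0.215 / √0.716568 = 0.215 / 0.8465 ≈ 0.254.

0.254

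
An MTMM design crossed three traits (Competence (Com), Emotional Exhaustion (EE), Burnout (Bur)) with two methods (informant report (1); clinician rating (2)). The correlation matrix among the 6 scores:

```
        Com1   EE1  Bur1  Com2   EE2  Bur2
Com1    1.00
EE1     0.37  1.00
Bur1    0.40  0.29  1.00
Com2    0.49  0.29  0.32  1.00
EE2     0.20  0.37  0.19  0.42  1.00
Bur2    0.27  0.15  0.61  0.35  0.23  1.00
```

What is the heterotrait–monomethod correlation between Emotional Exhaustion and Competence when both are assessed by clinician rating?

0.42

Different traits, same method: r(EE2, Com2) = 0.42.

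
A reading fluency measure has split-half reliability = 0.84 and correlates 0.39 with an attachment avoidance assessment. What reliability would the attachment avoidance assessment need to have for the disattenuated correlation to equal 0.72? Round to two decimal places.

0.35

r_true = r_obs / √(r_xx · r_yy) ⇒ 0.72 = 0.39 / √(0.84 · r_yy).
√(0.84 · r_yy) = 0.39 / 0.72 = 0.5417; 0.84 · r_yy = 0.2934; r_yy = 0.2934 / 0.84 ≈ 0.35.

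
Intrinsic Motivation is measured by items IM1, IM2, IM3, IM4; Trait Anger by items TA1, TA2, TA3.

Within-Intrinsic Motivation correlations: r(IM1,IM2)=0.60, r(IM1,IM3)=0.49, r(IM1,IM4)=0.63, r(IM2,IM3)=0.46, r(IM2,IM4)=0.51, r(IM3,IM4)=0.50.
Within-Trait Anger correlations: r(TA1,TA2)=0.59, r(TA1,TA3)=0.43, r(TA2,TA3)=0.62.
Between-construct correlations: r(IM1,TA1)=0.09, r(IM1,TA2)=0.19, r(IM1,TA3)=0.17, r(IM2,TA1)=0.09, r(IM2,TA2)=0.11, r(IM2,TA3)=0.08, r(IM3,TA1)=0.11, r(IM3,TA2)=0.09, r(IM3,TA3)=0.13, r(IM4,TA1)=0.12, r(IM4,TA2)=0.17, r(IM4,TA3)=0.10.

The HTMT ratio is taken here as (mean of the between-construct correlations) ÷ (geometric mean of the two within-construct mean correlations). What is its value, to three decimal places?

0.224

Mean between = 1.45/12 = 0.1208.
Mean within-IM = 3.19/6 = 0.5317; mean within-TA = 1.64/3 = 0.5467.
Geometric mean = √(0.5317 × 0.5467) = 0.5391.
HTMT = 0.1208 / 0.5391 = 0.224.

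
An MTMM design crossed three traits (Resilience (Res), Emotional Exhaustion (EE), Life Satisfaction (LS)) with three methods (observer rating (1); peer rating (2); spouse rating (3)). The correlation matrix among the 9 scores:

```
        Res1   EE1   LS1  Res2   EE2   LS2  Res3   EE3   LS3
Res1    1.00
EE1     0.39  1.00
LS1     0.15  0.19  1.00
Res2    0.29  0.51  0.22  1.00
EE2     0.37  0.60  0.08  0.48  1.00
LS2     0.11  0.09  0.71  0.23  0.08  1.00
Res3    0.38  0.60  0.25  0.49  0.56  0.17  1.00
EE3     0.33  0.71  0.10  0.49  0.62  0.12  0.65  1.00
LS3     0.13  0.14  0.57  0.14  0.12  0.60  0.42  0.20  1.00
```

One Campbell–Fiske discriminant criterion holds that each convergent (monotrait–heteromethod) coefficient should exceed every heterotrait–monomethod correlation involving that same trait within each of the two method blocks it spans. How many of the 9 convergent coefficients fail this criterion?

4

Each convergent coefficient versus the relevant comparison correlations:
Res (methods 1·2): 0.29 vs {0.39, 0.48, 0.15, 0.23} → fail.
Res (methods 1·3): 0.38 vs {0.39, 0.65, 0.15, 0.42} → fail.
Res (methods 2·3): 0.49 vs {0.48, 0.65, 0.23, 0.42} → fail.
EE (methods 1·2): 0.60 vs {0.39, 0.48, 0.19, 0.08} → pass.
EE (methods 1·3): 0.71 vs {0.39, 0.65, 0.19, 0.20} → pass.
EE (methods 2·3): 0.62 vs {0.48, 0.65, 0.08, 0.20} → fail.
LS (methods 1·2): 0.71 vs {0.15, 0.23, 0.19, 0.08} → pass.
LS (methods 1·3): 0.57 vs {0.15, 0.42, 0.19, 0.20} → pass.
LS (methods 2·3): 0.60 vs {0.23, 0.42, 0.08, 0.20} → pass.
4 of 9 fail.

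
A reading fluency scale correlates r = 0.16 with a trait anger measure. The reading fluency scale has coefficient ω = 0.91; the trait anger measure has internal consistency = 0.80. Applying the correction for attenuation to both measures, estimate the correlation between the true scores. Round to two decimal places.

r_true = r_obs / √(r_xx · r_yy) = 0.16 / √(0.91 × 0.80) = 0.16 / √0.7280 = 0.16 / 0.8532 ≈ 0.19.

0.19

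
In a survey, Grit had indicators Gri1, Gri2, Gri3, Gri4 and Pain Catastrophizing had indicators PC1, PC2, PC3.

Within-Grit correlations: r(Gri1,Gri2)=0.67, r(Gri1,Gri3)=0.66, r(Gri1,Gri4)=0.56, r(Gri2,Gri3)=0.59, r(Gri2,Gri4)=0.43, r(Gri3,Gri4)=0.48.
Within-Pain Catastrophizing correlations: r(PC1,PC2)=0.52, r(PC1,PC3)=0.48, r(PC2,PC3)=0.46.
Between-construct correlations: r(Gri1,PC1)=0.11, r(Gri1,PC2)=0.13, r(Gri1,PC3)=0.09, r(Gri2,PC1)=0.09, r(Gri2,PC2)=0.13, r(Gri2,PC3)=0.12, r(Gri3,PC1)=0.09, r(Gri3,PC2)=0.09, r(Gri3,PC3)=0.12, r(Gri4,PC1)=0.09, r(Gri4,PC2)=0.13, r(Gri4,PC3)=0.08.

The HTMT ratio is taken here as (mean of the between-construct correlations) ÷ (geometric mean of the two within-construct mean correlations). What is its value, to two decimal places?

Between-construct mean = 1.27/12 = 0.1058.
Mean within-Gri = 3.39/6 = 0.5650; mean within-PC = 1.46/3 = 0.4867.
Geometric mean = √(0.5650 × 0.4867) = 0.5244.
HTMT = 0.1058 / 0.5244 = 0.20.

0.20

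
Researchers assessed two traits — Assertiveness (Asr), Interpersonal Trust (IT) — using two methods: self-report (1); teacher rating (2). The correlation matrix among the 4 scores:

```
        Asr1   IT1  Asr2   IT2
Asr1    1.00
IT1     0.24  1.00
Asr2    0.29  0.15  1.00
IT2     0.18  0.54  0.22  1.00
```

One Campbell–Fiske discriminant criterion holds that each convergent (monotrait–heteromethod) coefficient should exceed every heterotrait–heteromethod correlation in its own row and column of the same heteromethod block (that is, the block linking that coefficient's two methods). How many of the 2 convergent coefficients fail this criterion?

0

Checking each validity diagonal entry against its comparison values:
Asr (methods 1·2): 0.29 vs {0.18, 0.15} → pass.
IT (methods 1·2): 0.54 vs {0.15, 0.18} → pass.
0 of 2 fail.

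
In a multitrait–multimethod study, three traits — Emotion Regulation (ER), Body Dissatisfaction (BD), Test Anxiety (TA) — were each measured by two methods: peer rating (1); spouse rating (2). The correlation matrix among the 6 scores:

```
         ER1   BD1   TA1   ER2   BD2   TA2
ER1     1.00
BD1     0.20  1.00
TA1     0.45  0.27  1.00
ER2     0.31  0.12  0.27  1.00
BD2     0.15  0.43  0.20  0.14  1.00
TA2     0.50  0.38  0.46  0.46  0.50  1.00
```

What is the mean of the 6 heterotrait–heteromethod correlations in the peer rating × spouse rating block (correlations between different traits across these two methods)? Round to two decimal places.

0.27

HTHM values (method 1 × method 2): 0.15, 0.50, 0.12, 0.38, 0.27, 0.20; mean = 1.62/6 = 0.27.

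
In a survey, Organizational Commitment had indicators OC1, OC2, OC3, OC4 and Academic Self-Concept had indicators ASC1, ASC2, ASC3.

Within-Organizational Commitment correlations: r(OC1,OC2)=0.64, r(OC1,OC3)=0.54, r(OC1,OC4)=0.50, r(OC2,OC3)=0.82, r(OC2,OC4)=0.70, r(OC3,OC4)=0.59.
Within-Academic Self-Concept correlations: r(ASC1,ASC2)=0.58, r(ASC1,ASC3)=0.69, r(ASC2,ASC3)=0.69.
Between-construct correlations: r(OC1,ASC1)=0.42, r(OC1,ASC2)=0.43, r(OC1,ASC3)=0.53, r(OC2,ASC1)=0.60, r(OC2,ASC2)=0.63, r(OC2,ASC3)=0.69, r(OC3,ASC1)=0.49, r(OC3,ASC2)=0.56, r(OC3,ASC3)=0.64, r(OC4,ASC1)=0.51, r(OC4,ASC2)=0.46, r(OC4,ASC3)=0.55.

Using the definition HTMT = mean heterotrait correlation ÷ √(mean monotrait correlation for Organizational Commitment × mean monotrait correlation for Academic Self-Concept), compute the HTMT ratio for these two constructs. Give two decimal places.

Mean between = 6.51/12 = 0.5425.
Mean within-OC = 3.79/6 = 0.6317; mean within-ASC = 1.96/3 = 0.6533.
Geometric mean = √(0.6317 × 0.6533) = 0.6424.
HTMT = 0.5425 / 0.6424 = 0.84.

0.84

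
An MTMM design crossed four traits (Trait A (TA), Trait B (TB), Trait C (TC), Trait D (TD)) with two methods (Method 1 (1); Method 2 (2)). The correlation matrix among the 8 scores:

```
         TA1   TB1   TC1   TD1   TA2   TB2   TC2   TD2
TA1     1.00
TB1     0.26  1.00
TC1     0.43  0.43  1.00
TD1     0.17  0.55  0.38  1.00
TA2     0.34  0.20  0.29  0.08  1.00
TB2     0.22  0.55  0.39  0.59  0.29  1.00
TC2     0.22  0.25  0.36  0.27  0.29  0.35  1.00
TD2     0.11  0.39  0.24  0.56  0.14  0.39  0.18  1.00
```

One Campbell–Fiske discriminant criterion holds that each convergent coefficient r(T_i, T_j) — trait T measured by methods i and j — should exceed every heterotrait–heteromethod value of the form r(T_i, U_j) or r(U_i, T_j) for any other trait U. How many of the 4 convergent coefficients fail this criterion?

Each convergent coefficient versus the relevant comparison correlations:
TA (methods 1·2): 0.34 vs {0.22, 0.20, 0.22, 0.29, 0.11, 0.08} → pass.
TB (methods 1·2): 0.55 vs {0.20, 0.22, 0.25, 0.39, 0.39, 0.59} → fail.
TC (methods 1·2): 0.36 vs {0.29, 0.22, 0.39, 0.25, 0.24, 0.27} → fail.
TD (methods 1·2): 0.56 vs {0.08, 0.11, 0.59, 0.39, 0.27, 0.24} → fail.
3 of 4 fail.

3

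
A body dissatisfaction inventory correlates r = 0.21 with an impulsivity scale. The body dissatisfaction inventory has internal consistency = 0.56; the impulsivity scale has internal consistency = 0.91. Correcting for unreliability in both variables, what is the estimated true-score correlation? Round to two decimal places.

r_true = r_obs / √(r_xx · r_yy) = 0.21 / √(0.56 × 0.91) = 0.21 / √0.5096 = 0.21 / 0.7139 ≈ 0.29.

0.29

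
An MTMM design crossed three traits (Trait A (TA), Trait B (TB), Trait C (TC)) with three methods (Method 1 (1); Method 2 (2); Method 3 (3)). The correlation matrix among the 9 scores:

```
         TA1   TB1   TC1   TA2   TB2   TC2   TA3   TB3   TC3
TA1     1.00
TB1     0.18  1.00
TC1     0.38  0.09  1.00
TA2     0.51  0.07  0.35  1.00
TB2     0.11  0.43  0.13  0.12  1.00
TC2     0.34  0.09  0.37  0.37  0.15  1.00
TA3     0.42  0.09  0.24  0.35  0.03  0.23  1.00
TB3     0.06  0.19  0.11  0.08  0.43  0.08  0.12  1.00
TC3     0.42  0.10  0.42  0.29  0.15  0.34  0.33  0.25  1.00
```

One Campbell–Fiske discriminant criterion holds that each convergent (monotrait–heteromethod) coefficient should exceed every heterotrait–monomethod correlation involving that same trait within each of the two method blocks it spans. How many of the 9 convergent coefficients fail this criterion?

Checking each validity diagonal entry against its comparison values:
TA (methods 1·2): 0.51 vs {0.18, 0.12, 0.38, 0.37} → pass.
TA (methods 1·3): 0.42 vs {0.18, 0.12, 0.38, 0.33} → pass.
TA (methods 2·3): 0.35 vs {0.12, 0.12, 0.37, 0.33} → fail.
TB (methods 1·2): 0.43 vs {0.18, 0.12, 0.09, 0.15} → pass.
TB (methods 1·3): 0.19 vs {0.18, 0.12, 0.09, 0.25} → fail.
TB (methods 2·3): 0.43 vs {0.12, 0.12, 0.15, 0.25} → pass.
TC (methods 1·2): 0.37 vs {0.38, 0.37, 0.09, 0.15} → fail.
TC (methods 1·3): 0.42 vs {0.38, 0.33, 0.09, 0.25} → pass.
TC (methods 2·3): 0.34 vs {0.37, 0.33, 0.15, 0.25} → fail.
4 of 9 fail.

4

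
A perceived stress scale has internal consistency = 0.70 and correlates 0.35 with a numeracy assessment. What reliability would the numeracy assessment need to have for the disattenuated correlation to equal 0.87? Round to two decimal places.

0.23

r_true = r_obs / √(r_xx · r_yy) ⇒ 0.87 = 0.35 / √(0.70 · r_yy).
√(0.70 · r_yy) = 0.35 / 0.87 = 0.4023; 0.70 · r_yy = 0.1618; r_yy = 0.1618 / 0.70 ≈ 0.23.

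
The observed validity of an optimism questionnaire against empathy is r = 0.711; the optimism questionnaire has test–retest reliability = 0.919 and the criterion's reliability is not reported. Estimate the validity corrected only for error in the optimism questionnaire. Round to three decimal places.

Single correction: r_c = r_obs / √r_xx = 0.711 / √0.919 = 0.711 / 0.9586 ≈ 0.742.

0.742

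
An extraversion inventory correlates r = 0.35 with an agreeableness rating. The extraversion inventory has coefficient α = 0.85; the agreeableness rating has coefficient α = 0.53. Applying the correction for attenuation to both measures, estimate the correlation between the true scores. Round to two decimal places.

r_true = r_obs / √(r_xx · r_yy) = 0.35 / √(0.85 × 0.53) = 0.35 / √0.4505 = 0.35 / 0.6712 ≈ 0.52.

0.52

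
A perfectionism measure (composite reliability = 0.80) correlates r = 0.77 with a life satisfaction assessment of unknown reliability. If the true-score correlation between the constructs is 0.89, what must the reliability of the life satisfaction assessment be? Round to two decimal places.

0.94

r_true = r_obs / √(r_xx · r_yy) ⇒ 0.89 = 0.77 / √(0.80 · r_yy).
√(0.80 · r_yy) = 0.77 / 0.89 = 0.8652; 0.80 · r_yy = 0.7486; r_yy = 0.7486 / 0.80 ≈ 0.94.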